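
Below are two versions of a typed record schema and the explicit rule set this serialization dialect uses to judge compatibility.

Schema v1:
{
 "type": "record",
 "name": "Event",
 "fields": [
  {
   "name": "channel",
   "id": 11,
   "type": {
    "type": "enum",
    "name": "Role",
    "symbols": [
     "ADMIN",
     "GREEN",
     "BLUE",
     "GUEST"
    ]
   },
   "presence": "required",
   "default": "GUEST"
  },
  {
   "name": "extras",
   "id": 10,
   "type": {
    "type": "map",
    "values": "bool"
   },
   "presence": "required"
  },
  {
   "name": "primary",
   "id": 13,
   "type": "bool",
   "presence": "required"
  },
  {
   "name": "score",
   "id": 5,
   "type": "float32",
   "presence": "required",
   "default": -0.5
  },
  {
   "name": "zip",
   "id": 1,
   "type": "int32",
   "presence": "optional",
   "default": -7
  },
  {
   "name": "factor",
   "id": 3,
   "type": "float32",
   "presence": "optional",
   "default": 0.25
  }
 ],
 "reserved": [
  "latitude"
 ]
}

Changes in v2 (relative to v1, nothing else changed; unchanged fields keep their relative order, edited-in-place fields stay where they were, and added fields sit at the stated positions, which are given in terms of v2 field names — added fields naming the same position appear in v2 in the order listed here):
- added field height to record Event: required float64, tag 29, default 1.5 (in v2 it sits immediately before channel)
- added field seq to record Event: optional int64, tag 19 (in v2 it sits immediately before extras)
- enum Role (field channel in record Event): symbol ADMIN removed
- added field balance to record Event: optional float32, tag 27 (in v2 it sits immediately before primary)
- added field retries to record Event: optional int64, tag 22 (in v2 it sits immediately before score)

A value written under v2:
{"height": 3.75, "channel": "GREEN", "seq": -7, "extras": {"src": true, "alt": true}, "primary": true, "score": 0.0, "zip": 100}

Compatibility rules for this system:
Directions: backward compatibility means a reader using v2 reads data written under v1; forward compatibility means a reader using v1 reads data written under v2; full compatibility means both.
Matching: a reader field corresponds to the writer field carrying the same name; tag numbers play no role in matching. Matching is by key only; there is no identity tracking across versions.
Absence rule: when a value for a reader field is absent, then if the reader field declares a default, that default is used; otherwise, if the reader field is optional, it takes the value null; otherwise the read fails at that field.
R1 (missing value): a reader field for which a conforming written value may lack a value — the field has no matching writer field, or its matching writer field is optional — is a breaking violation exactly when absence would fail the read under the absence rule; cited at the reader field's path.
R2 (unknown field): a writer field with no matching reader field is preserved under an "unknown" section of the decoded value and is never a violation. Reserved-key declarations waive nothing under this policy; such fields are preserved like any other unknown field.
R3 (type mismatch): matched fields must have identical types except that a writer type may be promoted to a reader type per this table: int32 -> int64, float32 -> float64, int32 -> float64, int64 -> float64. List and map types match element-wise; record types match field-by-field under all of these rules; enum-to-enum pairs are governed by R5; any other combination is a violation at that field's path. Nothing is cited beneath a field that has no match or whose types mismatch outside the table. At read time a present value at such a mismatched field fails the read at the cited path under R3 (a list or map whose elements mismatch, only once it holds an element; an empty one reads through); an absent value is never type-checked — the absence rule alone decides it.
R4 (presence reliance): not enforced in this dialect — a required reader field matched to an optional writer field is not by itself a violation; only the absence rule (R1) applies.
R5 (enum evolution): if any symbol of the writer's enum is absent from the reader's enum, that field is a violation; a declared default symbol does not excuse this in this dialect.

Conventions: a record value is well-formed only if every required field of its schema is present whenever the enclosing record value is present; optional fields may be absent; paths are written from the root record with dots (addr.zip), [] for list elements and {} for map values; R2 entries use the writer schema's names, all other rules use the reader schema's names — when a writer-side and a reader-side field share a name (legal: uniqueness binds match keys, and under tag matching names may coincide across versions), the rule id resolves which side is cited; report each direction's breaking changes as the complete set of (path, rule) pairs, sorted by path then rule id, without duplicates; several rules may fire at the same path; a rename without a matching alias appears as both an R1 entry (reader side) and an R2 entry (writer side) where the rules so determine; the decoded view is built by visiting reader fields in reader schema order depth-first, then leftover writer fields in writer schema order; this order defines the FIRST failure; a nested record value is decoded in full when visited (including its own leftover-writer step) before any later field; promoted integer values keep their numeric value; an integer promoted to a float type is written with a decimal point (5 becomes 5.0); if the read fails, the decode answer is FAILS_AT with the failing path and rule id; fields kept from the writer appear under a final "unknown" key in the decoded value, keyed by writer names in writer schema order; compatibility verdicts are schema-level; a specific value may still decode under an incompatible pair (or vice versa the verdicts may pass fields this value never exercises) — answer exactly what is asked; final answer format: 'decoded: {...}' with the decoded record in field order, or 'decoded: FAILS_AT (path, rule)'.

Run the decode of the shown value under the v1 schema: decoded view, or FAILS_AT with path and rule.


decoded: {"channel": "GREEN", "extras": {"src": true, "alt": true}, "primary": true, "score": 0.0, "zip": 100, "factor": 0.25, "unknown": {"height": 3.75, "seq": -7}}

each type pair in Event: writer, then reader
decode (reader v1):
  channel := "GREEN"
  extras := {"src": true, "alt": true}
  primary := true
  score := 0.0
  zip := 100
  factor := 0.25 (absent -> default)
  writer height: kept under "unknown"
  writer seq: kept under "unknown"
  => decoded: {"channel": "GREEN", "extras": {"src": true, "alt": true}, "primary": true, "score": 0.0, "zip": 100, "factor": 0.25, "unknown": {"height": 3.75, "seq": -7}}
remaining Event differences; none change what is asked:
  added field retries to record Event: optional int64, tag 22 (in v2 it sits immediately before score) -> inert under this dialect — no rule fires on Event and the result does not move
  added field balance to record Event: optional float32, tag 27 (in v2 it sits immediately before primary) -> inert under this dialect — no rule fires on Event and the result does not move
  enum Role (field channel in record Event): symbol ADMIN removed -> shifts the Event verdicts, not this decode


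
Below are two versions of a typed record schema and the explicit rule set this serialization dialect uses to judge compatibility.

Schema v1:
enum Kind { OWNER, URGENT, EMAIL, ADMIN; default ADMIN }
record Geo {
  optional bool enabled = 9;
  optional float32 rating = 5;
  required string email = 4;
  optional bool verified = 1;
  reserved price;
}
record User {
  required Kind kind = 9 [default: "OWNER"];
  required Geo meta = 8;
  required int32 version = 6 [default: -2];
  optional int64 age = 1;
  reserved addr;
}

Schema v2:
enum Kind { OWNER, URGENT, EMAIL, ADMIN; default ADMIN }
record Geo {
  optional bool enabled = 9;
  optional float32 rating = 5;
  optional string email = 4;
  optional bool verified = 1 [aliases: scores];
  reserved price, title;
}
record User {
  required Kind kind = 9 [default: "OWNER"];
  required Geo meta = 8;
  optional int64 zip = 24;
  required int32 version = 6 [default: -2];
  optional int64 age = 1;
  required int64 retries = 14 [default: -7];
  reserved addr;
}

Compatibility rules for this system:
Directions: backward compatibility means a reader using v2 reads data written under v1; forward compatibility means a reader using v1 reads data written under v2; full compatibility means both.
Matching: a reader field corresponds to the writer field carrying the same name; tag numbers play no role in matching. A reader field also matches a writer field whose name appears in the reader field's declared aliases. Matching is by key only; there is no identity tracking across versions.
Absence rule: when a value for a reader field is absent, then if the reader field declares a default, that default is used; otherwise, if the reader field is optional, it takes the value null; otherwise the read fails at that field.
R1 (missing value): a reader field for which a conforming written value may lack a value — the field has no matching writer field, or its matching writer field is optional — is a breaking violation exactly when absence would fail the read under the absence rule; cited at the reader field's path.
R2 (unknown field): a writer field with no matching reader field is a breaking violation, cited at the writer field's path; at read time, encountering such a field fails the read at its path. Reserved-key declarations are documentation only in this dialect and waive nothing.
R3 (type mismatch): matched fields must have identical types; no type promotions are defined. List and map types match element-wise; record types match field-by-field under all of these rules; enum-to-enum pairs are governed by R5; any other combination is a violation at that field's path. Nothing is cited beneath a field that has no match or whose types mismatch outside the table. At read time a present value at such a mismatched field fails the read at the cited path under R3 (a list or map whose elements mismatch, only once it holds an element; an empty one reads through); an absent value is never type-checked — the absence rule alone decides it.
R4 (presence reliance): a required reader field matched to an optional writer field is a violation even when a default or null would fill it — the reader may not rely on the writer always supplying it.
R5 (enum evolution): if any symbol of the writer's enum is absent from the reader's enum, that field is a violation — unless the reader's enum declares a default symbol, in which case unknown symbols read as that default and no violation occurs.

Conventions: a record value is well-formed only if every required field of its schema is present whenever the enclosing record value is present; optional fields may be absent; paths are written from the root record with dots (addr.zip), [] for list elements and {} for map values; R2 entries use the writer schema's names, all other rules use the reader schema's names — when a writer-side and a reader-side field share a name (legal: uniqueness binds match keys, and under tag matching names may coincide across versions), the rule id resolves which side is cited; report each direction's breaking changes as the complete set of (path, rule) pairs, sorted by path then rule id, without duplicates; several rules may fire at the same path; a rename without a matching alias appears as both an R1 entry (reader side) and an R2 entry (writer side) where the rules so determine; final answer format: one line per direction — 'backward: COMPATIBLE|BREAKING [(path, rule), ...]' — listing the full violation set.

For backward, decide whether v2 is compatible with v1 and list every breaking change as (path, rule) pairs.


in User below, arrows point writer -> reader
backward on User — v2 reading data written by v1:
  kind <- kind (Kind -> Kind, writer required)
  meta <- meta (Geo -> Geo, writer required)
  zip: no writer match
  version <- version (int32 -> int32, writer required)
  age <- age (int64 -> int64, writer optional)
  retries: no writer match
  meta.enabled <- meta.enabled (bool -> bool, writer optional)
  meta.rating <- meta.rating (float32 -> float32, writer optional)
  meta.email <- meta.email (string -> string, writer required)
  meta.verified <- meta.verified (bool -> bool, writer optional)
  => no violations; backward on User: COMPATIBLE
the rest of the User diff is inert for this question:
  added field retries to record User: required int64, tag 14, default -7 (in v2 it sits last) -> affects forward compatibility only, which is not asked
  field email in record Geo: required changed to optional -> affects forward compatibility only, which is not asked
  added field zip to record User: optional int64, tag 24 (in v2 it sits immediately before version) -> affects forward compatibility only, which is not asked

backward: COMPATIBLE []


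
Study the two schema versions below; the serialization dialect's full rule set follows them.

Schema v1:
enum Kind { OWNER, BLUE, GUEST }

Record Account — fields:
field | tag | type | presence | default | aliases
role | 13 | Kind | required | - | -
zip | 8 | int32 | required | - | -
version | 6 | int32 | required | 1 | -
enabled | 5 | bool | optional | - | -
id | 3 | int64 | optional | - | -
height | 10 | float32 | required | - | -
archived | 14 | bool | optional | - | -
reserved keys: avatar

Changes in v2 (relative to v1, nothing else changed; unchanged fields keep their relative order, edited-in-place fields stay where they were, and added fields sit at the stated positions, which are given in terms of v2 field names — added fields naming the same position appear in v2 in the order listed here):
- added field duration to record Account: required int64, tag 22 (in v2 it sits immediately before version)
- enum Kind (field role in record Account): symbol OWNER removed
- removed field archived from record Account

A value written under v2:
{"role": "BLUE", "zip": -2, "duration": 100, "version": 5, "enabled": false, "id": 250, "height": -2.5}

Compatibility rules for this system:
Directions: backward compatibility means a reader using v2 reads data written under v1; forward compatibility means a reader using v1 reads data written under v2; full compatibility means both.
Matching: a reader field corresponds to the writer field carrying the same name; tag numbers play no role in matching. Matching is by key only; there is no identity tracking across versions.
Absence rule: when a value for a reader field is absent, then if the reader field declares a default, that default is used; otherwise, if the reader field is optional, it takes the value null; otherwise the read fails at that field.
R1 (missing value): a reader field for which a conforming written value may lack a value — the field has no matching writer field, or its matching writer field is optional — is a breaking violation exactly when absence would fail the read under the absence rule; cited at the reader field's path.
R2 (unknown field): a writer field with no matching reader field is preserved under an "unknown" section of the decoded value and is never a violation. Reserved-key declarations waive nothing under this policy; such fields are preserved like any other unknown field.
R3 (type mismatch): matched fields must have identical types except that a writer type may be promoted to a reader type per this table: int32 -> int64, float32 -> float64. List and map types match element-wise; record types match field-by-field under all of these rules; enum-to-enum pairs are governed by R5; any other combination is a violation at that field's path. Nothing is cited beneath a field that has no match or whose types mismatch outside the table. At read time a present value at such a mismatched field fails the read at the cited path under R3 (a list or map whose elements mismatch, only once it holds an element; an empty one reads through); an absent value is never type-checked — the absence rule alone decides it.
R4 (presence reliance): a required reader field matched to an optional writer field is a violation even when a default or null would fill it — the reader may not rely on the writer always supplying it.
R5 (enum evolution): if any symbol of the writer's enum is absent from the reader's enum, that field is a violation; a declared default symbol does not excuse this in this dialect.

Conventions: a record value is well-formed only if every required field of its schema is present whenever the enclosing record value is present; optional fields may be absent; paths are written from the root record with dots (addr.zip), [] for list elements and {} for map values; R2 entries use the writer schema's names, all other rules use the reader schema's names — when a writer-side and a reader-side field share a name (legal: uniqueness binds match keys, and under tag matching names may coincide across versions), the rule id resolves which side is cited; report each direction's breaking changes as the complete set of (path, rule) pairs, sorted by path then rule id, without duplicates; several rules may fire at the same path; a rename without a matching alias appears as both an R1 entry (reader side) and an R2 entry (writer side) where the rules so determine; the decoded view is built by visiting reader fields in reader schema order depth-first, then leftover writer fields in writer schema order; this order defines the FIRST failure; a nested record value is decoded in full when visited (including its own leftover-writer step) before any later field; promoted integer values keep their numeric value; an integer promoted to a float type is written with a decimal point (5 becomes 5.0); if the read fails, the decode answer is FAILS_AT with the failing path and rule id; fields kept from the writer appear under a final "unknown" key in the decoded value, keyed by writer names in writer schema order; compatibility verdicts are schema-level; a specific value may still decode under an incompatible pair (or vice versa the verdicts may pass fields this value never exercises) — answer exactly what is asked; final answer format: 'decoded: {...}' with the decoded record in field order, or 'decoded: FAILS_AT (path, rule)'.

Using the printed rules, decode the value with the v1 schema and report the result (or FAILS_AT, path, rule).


decoded: {"role": "BLUE", "zip": -2, "version": 5, "enabled": false, "id": 250, "height": -2.5, "archived": null, "unknown": {"duration": 100}}

the writer's type comes first in each Account pair
decoding the Account value with the v1 reader:
  role := "BLUE"
  zip := -2
  version := 5
  enabled := false
  id := 250
  height := -2.5
  archived := null (absent, optional -> null)
  writer duration: kept under "unknown"
  => decoded: {"role": "BLUE", "zip": -2, "version": 5, "enabled": false, "id": 250, "height": -2.5, "archived": null, "unknown": {"duration": 100}}
remaining Account differences; none change what is asked:
  enum Kind (field role in record Account): symbol OWNER removed -> affects the rule determinations only; this particular Account value decodes identically
  removed field archived from record Account -> inert under this dialect — no rule fires on Account and the result does not move


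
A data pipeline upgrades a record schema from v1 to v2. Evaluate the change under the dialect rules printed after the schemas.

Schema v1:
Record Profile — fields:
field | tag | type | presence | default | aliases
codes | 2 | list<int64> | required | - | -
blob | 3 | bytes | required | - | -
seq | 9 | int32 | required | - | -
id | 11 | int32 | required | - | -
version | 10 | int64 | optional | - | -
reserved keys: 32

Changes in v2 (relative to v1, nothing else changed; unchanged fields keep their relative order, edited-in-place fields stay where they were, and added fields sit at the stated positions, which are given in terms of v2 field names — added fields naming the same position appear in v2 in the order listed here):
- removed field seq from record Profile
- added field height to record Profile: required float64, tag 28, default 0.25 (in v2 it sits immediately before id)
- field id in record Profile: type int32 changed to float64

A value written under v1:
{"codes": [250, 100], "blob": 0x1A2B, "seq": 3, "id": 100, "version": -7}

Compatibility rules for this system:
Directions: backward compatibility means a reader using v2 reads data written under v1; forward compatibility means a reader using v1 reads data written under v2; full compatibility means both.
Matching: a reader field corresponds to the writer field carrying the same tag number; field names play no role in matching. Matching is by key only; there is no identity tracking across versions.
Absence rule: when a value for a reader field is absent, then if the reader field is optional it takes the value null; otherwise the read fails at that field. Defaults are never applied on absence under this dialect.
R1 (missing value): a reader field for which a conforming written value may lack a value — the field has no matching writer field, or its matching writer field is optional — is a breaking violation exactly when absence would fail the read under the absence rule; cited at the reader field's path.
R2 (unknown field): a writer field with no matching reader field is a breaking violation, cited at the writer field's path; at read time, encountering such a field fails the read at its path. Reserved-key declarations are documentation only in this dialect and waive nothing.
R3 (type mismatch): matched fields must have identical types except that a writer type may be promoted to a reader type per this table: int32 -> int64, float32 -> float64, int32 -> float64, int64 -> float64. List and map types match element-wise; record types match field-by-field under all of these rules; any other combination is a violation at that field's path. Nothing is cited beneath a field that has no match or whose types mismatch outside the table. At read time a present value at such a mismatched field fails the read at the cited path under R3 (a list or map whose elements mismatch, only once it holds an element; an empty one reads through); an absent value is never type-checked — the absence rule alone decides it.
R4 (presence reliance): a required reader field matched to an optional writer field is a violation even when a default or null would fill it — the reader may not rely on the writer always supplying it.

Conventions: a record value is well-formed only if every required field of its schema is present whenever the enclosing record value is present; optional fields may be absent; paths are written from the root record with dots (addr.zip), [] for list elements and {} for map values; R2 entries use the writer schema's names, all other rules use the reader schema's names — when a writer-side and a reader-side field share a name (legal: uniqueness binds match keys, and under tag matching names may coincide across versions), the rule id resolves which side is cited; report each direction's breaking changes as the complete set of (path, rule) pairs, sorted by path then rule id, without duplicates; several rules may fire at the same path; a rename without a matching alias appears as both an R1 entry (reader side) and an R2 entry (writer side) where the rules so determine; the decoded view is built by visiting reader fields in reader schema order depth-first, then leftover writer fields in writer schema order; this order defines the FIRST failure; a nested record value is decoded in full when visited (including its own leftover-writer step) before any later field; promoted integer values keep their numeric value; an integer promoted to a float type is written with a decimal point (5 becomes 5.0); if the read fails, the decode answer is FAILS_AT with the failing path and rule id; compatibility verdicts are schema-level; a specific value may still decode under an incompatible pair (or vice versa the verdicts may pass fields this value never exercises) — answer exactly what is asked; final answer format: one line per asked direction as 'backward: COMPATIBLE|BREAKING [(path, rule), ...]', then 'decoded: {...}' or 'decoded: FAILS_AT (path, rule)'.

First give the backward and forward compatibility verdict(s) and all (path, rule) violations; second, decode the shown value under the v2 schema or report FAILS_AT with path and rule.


backward: BREAKING [(height, R1), (seq, R2)]; forward: BREAKING [(height, R2), (id, R3), (seq, R1)]; decoded: FAILS_AT (height, R1)

arrows below run writer -> reader for Profile
backward on Profile — v2 reading data written by v1:
  codes: list<int64> -> list<int64>, writer required; from codes
  blob: bytes -> bytes, writer required; from blob
  height: no writer-side match
  id: int32 -> float64, writer required; from id
  version: int64 -> int64, writer optional; from version
  writer seq: unknown to reader
  rule R1 violated at height
  rule R2 violated at seq
  backward on Profile therefore BREAKING (2)
forward on Profile — v1 reading data written by v2:
  codes: list<int64> -> list<int64>, writer required; from codes
  blob: bytes -> bytes, writer required; from blob
  seq: no writer-side match
  id: float64 -> int32, writer required; from id
  version: int64 -> int64, writer optional; from version
  writer height: unknown to reader
  rule R2 violated at height
  rule R3 violated at id
  rule R1 violated at seq
  forward on Profile therefore BREAKING (3)
decode (reader v2):
  codes := [250, 100]
  blob := 0x1A2B
  read fails at height under R1 (no fill)
  => FAILS_AT (height, R1)


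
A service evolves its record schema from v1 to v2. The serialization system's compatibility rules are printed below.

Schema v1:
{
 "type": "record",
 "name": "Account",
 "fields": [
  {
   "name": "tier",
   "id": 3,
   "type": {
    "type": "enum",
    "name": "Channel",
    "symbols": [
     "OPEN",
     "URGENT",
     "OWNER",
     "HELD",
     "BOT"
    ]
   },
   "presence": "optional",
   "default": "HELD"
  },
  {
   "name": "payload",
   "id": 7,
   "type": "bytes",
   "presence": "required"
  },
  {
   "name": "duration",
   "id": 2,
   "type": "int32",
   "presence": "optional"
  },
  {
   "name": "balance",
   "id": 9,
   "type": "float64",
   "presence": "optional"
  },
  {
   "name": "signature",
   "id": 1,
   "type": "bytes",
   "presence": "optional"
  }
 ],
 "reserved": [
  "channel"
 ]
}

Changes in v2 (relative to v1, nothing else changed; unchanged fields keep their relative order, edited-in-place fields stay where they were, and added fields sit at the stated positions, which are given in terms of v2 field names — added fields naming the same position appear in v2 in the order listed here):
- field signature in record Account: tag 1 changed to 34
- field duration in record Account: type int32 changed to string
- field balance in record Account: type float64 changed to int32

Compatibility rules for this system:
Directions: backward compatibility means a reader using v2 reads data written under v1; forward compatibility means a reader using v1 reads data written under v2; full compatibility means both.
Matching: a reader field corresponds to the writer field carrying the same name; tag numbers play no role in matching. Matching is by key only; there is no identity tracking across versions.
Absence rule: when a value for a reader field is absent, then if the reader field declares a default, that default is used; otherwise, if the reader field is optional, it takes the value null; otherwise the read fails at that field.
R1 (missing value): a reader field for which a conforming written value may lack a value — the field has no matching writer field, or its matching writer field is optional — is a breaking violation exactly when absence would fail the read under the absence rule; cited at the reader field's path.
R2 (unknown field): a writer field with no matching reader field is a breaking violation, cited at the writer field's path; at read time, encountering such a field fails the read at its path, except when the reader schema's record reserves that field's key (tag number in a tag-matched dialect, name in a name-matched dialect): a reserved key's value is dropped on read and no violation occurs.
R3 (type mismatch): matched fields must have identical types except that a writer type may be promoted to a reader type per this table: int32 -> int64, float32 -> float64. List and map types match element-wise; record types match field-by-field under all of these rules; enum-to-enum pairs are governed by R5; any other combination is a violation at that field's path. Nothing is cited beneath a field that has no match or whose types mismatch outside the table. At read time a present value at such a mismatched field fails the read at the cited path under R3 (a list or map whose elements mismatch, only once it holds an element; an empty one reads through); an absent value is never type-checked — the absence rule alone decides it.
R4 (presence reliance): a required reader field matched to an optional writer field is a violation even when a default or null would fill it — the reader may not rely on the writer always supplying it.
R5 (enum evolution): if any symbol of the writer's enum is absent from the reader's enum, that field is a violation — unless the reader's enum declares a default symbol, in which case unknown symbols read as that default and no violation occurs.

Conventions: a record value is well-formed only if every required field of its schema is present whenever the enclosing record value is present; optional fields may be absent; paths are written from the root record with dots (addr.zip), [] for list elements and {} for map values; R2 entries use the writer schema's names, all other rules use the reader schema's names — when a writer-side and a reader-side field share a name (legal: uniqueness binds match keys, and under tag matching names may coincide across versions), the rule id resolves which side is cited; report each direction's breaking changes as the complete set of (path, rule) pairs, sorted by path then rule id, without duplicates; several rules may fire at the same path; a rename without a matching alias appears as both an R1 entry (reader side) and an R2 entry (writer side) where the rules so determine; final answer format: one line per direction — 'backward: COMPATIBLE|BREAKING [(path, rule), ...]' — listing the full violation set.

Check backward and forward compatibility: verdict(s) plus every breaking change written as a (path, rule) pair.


backward: BREAKING [(balance, R3), (duration, R3)]; forward: BREAKING [(balance, R3), (duration, R3)]

arrows below run writer -> reader for Account
backward for Account (reader v2, writer v1):
  tier: paired with writer tier (Channel -> Channel; writer optional)
  payload: paired with writer payload (bytes -> bytes; writer required)
  duration: paired with writer duration (int32 -> string; writer optional)
  balance: paired with writer balance (float64 -> int32; writer optional)
  signature: paired with writer signature (bytes -> bytes; writer optional)
  violation R3 at balance
  violation R3 at duration
  => backward verdict for Account: BREAKING, 2 violation(s)
forward for Account (reader v1, writer v2):
  tier: paired with writer tier (Channel -> Channel; writer optional)
  payload: paired with writer payload (bytes -> bytes; writer required)
  duration: paired with writer duration (string -> int32; writer optional)
  balance: paired with writer balance (int32 -> float64; writer optional)
  signature: paired with writer signature (bytes -> bytes; writer optional)
  violation R3 at balance
  violation R3 at duration
  => forward verdict for Account: BREAKING, 2 violation(s)


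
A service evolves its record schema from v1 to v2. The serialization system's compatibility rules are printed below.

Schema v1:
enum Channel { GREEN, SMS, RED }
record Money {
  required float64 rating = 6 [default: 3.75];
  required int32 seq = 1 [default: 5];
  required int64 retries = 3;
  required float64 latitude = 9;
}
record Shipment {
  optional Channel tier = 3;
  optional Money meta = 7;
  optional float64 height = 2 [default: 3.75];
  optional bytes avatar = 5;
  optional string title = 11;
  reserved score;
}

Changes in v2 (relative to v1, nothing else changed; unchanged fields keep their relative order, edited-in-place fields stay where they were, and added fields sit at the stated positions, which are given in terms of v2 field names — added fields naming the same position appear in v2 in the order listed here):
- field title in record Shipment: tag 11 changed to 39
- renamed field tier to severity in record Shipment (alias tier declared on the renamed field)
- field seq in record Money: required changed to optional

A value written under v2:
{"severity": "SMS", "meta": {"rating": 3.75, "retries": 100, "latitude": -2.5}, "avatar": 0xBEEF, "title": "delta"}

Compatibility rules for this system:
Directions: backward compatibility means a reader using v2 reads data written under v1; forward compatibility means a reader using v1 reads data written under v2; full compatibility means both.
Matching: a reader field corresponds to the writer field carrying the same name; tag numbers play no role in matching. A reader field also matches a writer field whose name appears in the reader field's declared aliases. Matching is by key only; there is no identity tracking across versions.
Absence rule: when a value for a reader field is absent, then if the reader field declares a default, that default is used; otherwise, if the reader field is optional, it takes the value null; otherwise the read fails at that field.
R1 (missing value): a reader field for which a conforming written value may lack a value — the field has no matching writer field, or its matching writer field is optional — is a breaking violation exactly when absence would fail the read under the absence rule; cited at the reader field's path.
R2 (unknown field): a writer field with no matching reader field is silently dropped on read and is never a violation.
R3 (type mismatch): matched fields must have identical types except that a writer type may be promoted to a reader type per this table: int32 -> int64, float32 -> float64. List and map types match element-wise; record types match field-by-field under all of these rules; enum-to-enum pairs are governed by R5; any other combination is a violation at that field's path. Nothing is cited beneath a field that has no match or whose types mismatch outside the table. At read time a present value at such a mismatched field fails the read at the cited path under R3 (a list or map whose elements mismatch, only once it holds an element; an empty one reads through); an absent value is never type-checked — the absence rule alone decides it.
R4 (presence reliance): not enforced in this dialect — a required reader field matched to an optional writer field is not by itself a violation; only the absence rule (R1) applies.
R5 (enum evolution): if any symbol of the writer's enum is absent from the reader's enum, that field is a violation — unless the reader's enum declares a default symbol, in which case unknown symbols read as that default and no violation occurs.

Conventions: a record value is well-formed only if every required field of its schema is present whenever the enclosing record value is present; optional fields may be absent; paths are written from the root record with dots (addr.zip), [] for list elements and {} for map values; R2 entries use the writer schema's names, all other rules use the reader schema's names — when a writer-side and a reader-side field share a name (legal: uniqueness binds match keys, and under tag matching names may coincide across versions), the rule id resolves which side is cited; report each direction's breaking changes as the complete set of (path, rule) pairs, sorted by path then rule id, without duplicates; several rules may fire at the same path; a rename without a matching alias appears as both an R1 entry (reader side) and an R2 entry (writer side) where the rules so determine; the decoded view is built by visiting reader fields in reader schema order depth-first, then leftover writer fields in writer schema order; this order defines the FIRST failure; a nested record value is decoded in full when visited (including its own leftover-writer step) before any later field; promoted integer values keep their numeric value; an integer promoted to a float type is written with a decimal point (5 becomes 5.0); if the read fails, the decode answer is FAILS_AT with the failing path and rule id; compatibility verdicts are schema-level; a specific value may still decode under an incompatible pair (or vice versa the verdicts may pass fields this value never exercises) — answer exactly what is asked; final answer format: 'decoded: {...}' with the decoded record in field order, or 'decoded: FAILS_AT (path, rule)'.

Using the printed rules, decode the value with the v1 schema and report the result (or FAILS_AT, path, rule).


arrows below run writer -> reader for Shipment
decode (reader v1):
  tier := null (not supplied -> null)
  meta.rating := 3.75
  meta.seq := 5 (no value, default fills)
  meta.retries := 100
  meta.latitude := -2.5
  height := 3.75 (no value, default fills)
  avatar := 0xBEEF
  title := "delta"
  writer severity: unmatched, discarded
  => decoded: {"tier": null, "meta": {"rating": 3.75, "seq": 5, "retries": 100, "latitude": -2.5}, "height": 3.75, "avatar": 0xBEEF, "title": "delta"}
diffs on Shipment not affecting the asked answer:
  field title in record Shipment: tag 11 changed to 39 -> triggers nothing under the printed rules; the Shipment answer is the same either way
  field seq in record Money: required changed to optional -> triggers nothing under the printed rules; the Shipment answer is the same either way

decoded: {"tier": null, "meta": {"rating": 3.75, "seq": 5, "retries": 100, "latitude": -2.5}, "height": 3.75, "avatar": 0xBEEF, "title": "delta"}


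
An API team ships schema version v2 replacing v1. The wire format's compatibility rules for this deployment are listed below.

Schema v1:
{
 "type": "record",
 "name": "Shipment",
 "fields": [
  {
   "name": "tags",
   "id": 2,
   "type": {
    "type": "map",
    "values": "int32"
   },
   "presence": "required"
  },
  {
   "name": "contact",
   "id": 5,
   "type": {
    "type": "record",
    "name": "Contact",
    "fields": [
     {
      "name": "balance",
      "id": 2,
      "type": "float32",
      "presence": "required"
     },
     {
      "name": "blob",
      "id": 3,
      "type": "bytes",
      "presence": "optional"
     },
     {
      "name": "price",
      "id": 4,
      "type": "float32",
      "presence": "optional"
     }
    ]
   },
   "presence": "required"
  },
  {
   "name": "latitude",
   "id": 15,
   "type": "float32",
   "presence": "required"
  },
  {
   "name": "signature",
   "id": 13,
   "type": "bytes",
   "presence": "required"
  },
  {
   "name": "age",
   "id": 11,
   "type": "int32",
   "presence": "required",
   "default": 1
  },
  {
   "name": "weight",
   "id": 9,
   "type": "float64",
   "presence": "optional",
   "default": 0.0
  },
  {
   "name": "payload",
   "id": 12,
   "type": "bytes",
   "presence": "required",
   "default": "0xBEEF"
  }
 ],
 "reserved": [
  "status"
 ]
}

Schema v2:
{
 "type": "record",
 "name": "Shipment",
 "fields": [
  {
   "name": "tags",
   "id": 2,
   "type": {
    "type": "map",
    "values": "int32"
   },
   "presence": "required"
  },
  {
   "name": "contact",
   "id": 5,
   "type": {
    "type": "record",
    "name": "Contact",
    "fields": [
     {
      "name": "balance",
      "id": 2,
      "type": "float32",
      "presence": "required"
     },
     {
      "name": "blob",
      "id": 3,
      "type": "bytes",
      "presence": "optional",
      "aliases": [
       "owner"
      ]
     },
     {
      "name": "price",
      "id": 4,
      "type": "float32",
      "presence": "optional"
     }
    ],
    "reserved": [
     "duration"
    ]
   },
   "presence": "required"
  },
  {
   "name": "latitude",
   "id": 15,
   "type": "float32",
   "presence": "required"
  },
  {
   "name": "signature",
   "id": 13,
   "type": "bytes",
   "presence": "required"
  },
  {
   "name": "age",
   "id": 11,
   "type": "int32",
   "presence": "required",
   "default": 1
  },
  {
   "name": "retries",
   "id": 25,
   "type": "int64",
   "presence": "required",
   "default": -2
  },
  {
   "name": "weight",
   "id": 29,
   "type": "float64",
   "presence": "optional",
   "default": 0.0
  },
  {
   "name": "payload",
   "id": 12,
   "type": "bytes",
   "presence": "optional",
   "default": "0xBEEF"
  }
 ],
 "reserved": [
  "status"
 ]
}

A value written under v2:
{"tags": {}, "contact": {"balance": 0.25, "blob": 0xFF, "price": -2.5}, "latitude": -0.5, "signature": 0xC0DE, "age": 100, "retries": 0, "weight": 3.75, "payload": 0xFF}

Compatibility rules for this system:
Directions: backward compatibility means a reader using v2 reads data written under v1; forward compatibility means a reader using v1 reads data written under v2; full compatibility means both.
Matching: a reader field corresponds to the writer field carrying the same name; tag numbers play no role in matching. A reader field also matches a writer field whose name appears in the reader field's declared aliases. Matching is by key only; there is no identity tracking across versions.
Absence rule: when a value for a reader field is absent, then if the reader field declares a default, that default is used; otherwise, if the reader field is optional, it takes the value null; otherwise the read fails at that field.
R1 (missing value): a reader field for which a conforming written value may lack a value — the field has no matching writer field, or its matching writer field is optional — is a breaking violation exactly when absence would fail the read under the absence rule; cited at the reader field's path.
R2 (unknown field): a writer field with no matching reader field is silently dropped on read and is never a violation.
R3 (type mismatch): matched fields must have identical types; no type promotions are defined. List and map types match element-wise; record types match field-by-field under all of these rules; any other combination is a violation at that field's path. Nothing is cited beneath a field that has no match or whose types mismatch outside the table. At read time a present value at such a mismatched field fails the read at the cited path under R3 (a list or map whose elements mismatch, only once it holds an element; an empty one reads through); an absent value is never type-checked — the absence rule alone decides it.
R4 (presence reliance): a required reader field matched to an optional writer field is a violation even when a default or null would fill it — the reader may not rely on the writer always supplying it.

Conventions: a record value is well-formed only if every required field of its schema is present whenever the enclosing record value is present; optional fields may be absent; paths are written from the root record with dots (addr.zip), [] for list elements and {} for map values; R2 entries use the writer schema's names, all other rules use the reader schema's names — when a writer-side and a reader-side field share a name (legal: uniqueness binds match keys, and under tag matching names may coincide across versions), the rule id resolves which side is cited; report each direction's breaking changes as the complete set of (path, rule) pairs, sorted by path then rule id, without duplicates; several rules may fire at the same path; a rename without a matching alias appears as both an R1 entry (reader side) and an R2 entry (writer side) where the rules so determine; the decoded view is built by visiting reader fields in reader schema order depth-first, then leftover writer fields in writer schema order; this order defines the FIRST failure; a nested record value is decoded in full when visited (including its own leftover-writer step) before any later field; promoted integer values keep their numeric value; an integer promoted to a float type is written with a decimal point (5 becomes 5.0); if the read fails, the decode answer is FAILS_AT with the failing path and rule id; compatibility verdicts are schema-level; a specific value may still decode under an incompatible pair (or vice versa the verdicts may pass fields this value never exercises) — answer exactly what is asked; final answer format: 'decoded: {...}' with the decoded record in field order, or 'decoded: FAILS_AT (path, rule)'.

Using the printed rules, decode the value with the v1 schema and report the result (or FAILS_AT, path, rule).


arrows below run writer -> reader for Shipment
decode walk for Shipment under reader schema v1:
  tags := {}
  contact.balance := 0.25
  contact.blob := 0xFF
  contact.price := -2.5
  latitude := -0.5
  signature := 0xC0DE
  age := 100
  weight := 3.75
  payload := 0xFF
  writer retries: unmatched, discarded
  => decoded: {"tags": {}, "contact": {"balance": 0.25, "blob": 0xFF, "price": -2.5}, "latitude": -0.5, "signature": 0xC0DE, "age": 100, "weight": 3.75, "payload": 0xFF}
checking off the Shipment differences that do not matter here:
  field payload in record Shipment: required changed to optional -> shifts the Shipment verdicts, not this decode
  field weight in record Shipment: tag 9 changed to 29 -> fires no rule on Shipment under this dialect and leaves the result unchanged
  added field retries to record Shipment: required int64, tag 25, default -2 (in v2 it sits immediately before weight) -> fires no rule on Shipment under this dialect and leaves the result unchanged

decoded: {"tags": {}, "contact": {"balance": 0.25, "blob": 0xFF, "price": -2.5}, "latitude": -0.5, "signature": 0xC0DE, "age": 100, "weight": 3.75, "payload": 0xFF}
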